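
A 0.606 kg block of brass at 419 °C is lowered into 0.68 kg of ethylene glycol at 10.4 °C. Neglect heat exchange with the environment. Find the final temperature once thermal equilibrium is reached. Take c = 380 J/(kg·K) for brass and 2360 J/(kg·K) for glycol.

T_f ≈ 61.7 °C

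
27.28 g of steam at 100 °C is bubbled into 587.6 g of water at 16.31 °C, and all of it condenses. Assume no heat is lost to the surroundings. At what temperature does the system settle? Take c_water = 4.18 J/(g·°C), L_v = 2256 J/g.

T_f ≈ 44.0 °C

Heat gained plus heat lost sum to zero:
steam→water at 100 °C releases m L_v = 27.28·2256 = 61544
  condensate cools 100→T: 27.28·4.18·(T − 100) = 114.03(T − 100)
  water warms: 587.6·4.18·(T − 16.31) = 2456.2(T − 16.31)
2570.2 T = 61544 + 11403 + 40060 = 113007
T ≈ 43.97 °C, under the boiling point, so the assumption holds.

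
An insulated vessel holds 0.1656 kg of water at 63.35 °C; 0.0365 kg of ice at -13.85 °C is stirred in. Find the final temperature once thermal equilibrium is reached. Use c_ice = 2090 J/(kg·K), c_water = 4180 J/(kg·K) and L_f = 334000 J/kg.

Taking heat into each body as positive, Σ m c ΔT = 0:
ice -13.85→0 °C: 0.0365·2090·13.85 = 1056.5
  melt ice: 0.0365·334000 = 12191
  meltwater 0→T: 0.0365·4180·T = 152.57 T
  water cools: 0.1656·4180·(T − 63.35) = 692.21(T − 63.35)
844.78 T = 43851 − 13248 = 30604
T ≈ 36.23 °C (positive, so assuming full melt was valid).

T_f ≈ 36.2 °C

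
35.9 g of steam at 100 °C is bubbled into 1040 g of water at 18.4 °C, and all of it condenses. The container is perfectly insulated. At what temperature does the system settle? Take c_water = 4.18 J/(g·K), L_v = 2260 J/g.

Setting the total heat transfer to zero:
condense steam: −35.9×2260 = −81134
  condensed water 100 °C→T: 150.06(T − 100)
  water warms: 1040×4.18×(T − 18.4) = 4347.2(T − 18.4)
4497.3 T = 81134 + 15006 + 79988 = 176129
T ≈ 39.16 °C — below 100 °C, confirming all the steam condensed.

T_f ≈ 39.2 °C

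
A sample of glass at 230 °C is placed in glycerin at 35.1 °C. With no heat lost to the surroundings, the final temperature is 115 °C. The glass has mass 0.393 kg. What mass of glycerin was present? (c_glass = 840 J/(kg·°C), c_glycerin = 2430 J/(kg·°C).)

m ≈ 0.196 kg

Let T be the final temperature. ΣQ_i = 0:
0.393·840·(115 − 230) + m·2430·(115 − 35.1) = 0
194157 m = 37964
m = 37964/194157 ≈ 0.1955 kg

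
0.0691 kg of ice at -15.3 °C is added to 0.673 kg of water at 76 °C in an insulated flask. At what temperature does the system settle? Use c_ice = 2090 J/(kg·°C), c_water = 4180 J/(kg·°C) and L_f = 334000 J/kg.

T_f ≈ 60.8 °C

Let T be the final temperature. ΣQ_i = 0:
ice -15.3→0 °C: 0.0691·2090·15.3 = 2209.6; melt ice: 0.0691·334000 = 23079; warm the meltwater: 288.84 T; water cools: 0.673·4180·(T − 76) = 2813.1(T − 76)
3102 T = 213799 − 25289 = 188510
T ≈ 60.77 °C — above 0 °C, consistent with complete melting.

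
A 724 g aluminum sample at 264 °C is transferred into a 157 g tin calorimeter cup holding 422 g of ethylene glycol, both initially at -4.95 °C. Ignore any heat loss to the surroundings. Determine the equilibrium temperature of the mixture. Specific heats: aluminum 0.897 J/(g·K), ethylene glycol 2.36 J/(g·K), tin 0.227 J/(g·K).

T_f ≈ 99.0 °C

T_f is the heat-capacity-weighted average of the initial temperatures:
T_f = (649.43*264 + 995.92*(-4.95) + 35.64*(-4.95)) / (649.43 + 995.92 + 35.64)
    = 166343 / 1681 ≈ 98.96 °C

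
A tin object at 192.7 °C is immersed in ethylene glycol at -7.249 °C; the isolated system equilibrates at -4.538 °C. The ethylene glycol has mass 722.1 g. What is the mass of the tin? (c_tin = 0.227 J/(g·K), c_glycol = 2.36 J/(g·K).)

m ≈ 103 g

|Q_tin| = |Q_glycol|:
m×0.227×(192.7 − -4.538) = 722.1×2.36×(-4.538 − (-7.249))
44.77 m = 4620  ⇒  m ≈ 103.2 g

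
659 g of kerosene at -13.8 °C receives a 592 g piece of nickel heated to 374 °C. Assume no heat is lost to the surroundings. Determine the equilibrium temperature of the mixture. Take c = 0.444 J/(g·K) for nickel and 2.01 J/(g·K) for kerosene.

T_f ≈ 50.4 °C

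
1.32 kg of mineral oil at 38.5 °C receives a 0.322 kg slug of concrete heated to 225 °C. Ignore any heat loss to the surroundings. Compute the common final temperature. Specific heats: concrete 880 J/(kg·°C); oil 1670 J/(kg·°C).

T_f ≈ 59.7 °C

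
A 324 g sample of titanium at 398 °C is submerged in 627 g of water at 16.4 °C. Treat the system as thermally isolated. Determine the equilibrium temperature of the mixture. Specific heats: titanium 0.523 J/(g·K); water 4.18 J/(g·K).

Net heat exchanged in the isolated system is zero:
324×0.523×(T − 398) + 627×4.18×(T − 16.4) = 0
169.45(T − 398) + 2620.9(T − 16.4) = 0
2790.3 T = 110424
T = 110424 / 2790.3 = 39.6 °C

T_f ≈ 39.6 °C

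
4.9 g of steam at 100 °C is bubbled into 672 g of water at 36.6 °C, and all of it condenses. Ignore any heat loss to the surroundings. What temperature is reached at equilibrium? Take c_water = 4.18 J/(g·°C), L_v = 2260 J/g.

T_f ≈ 41.0 °C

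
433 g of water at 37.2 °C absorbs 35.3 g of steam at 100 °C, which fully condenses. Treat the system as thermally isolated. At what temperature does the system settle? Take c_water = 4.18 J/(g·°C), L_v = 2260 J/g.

T_f ≈ 82.7 °C

Setting the total heat transfer to zero:
latent heat released on condensation: 35.3×2260 = 79778; condensed water 100 °C→T: 147.55(T − 100); water warms: 433×4.18×(T − 37.2) = 1809.9(T − 37.2)
1957.5 T = 79778 + 14755 + 67330 = 161863
T ≈ 82.69 °C, under the boiling point, so the assumption holds.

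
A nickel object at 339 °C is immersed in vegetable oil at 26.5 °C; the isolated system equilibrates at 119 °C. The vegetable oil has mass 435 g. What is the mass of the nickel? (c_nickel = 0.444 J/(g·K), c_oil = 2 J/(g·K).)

m ≈ 824 g

Setting the total heat transfer to zero:
m×0.444×(119 − 339) + 435×2×(119 − 26.5) = 0
-97.68 m = -80475
m = -80475/-97.68 ≈ 823.9 g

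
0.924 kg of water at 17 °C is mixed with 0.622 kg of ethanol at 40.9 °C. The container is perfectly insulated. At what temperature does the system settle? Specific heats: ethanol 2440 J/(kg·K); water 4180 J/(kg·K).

Heat lost by the ethanol equals heat gained by the water:
0.622·2440·(40.9 − T) = 0.924·4180·(T − 17)
1517.7(40.9 − T) = 3862.3(T − 17)
5380 T = 127733  ⇒  T ≈ 23.74 °C

T_f ≈ 23.7 °C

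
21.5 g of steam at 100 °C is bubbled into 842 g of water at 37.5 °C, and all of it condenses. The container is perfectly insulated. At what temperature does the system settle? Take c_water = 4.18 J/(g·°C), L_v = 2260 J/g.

T_f ≈ 52.5 °C

Net heat exchanged in the isolated system is zero:
latent heat released on condensation: 21.5·2260 = 48590
  condensate cools 100→T: 21.5·4.18·(T − 100) = 89.87(T − 100)
  water warms: 842·4.18·(T − 37.5) = 3519.6(T − 37.5)
3609.4 T = 48590 + 8987 + 131984 = 189560
T ≈ 52.52 °C (< 100 °C, so full condensation is consistent).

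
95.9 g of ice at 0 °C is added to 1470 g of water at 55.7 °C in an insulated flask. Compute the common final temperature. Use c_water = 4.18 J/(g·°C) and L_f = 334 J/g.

T_f ≈ 47.4 °C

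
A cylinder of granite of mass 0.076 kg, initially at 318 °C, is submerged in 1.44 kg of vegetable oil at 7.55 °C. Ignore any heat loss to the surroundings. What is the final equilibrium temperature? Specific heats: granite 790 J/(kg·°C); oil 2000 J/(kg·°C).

T_f ≈ 13.9 °C

Conservation of energy gives ΣQ = 0:
0.076×790×(T − 318) + 1.44×2000×(T − 7.55) = 0
2940 T = 40837
T ≈ 13.89 °C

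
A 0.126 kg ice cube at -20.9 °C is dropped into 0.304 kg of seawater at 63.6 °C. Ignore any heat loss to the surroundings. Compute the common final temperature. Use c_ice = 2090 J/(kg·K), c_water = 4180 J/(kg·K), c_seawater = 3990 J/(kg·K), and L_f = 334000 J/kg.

T_f ≈ 17.0 °C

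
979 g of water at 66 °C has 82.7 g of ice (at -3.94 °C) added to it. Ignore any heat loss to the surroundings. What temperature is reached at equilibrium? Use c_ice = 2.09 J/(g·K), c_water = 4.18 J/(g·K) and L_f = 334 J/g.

Heat gained plus heat lost sum to zero:
warm ice to 0 °C: 82.7·2.09·(0 − (-3.94)) = 681
  melt ice: 82.7·334 = 27622
  meltwater 0→T: 82.7·4.18·T = 345.69 T
  water: 4092.2(T − 66)
4437.9 T = 270087 − 28303 = 241784
T ≈ 54.48 °C. Since T > 0 °C, the all-ice-melts assumption holds.

T_f ≈ 54.5 °C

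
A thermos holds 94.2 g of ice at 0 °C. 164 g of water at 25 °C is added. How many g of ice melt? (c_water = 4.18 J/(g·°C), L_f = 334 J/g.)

m_melted ≈ 51.3 g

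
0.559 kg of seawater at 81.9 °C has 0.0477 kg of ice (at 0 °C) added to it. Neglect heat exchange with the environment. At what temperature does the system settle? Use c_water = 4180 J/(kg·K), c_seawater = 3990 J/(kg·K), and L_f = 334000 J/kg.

T_f ≈ 68.6 °C

Conservation of energy gives ΣQ = 0:
latent heat to melt: 0.0477·334000 = 15932; warm the meltwater: 199.39 T; seawater: 2230.4(T − 81.9)
2429.8 T = 182671 − 15932 = 166739
T ≈ 68.62 °C (positive, so assuming full melt was valid).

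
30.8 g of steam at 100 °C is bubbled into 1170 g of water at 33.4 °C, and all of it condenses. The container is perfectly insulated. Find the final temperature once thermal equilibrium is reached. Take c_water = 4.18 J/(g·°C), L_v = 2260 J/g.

Heat gained plus heat lost sum to zero:
steam→water at 100 °C releases m L_v = 30.8·2260 = 69608
  condensate cools 100→T: 30.8·4.18·(T − 100) = 128.74(T − 100)
  water warms: 1170·4.18·(T − 33.4) = 4890.6(T − 33.4)
5019.3 T = 69608 + 12874 + 163346 = 245828
T ≈ 48.98 °C, under the boiling point, so the assumption holds.

T_f ≈ 49.0 °C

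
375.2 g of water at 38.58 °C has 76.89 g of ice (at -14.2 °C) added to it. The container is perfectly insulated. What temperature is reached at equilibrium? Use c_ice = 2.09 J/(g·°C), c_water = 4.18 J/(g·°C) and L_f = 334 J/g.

T_f ≈ 17.2 °C

Let T be the final temperature. ΣQ_i = 0:
warm ice to 0 °C: 76.89·2.09·(0 − (-14.2)) = 2281.9; fusion: m_ice L_f = 76.89·334 = 25681; meltwater 0→T: 76.89·4.18·T = 321.4 T; water: 1568.3(T − 38.58)
1889.7 T = 60506 − 27963 = 32543
T ≈ 17.22 °C (positive, so assuming full melt was valid).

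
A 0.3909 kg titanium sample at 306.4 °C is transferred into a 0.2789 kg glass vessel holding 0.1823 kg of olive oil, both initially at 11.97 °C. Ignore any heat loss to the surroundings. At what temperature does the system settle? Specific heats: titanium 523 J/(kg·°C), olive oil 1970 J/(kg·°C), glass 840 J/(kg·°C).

Setting the total heat transfer to zero:
0.3909·523·(T − 306.4) + 0.1823·1970·(T − 11.97) + 0.2789·840·(T − 11.97) = 0
204.44(T − 306.4) + 359.13(T − 11.97) + 234.28(T − 11.97) = 0
797.85 T = 69744
T = 69744 / 797.85 = 87.4 °C

T_f ≈ 87.4 °C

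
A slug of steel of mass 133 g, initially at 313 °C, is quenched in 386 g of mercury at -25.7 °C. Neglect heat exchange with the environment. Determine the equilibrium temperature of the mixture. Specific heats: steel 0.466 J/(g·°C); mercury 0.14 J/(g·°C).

T_f ≈ 155.2 °C

Energy conservation, ΣQ = 0:
133*0.466*(T − 313) + 386*0.14*(T − (-25.7)) = 0
61.98(T − 313) + 54.04(T − (-25.7)) = 0
116.02 T = 18010
T = 18010 / 116.02 = 155 °C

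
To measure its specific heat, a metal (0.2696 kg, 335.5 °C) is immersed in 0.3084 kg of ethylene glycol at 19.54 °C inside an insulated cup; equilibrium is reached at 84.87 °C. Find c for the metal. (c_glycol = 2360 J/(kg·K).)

Taking heat into each body as positive, Σ m c ΔT = 0:
0.2696·c·(84.87 − 335.5) + 0.3084·2360·(84.87 − 19.54) = 0
-67.57 c = -47549
c = -47549/-67.57 ≈ 703.7 J/(kg·K)

c ≈ 704 J/(kg·K)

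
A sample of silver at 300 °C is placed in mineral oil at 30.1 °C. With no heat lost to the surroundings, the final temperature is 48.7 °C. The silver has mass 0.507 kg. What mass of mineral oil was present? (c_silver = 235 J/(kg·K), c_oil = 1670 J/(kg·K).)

m ≈ 0.964 kg

Taking heat into each body as positive, Σ m c ΔT = 0:
0.507·235·(48.7 − 300) + m·1670·(48.7 − 30.1) = 0
31062 m = 29941
m = 29941/31062 ≈ 0.9639 kg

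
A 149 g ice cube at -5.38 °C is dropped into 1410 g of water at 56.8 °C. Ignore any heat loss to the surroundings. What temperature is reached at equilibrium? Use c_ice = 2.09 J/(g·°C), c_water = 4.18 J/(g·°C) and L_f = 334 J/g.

Conservation of energy gives ΣQ = 0:
ice -5.38→0 °C: 149·2.09·5.38 = 1675.4; latent heat to melt: 149·334 = 49766; warm the meltwater: 622.82 T; water: 5893.8(T − 56.8)
6516.6 T = 334768 − 51441 = 283326
T ≈ 43.48 °C — above 0 °C, consistent with complete melting.

T_f ≈ 43.5 °C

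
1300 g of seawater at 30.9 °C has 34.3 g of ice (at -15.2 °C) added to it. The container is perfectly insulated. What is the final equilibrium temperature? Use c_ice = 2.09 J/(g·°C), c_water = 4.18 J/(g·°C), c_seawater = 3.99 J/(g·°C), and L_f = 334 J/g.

T_f ≈ 27.7 °C

Energy balance with sensible and latent terms:
ice -15.2→0 °C: 34.3·2.09·15.2 = 1089.6
  fusion: m_ice L_f = 34.3·334 = 11456
  warm the meltwater: 143.37 T
  seawater: 5187(T − 30.9)
5330.4 T = 160278 − 12546 = 147732
T ≈ 27.72 °C (positive, so assuming full melt was valid).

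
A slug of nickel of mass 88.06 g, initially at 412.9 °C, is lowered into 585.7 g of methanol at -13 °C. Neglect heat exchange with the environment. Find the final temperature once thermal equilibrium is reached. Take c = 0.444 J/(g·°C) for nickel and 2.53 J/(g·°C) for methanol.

Heat gained plus heat lost sum to zero:
88.06*0.444*(T − 412.9) + 585.7*2.53*(T − (-13)) = 0
39.1(T − 412.9) + 1481.8(T − (-13)) = 0
(39.1 + 1481.8) T = 39.1*412.9 + 1481.8*(-13)
T = -3119.8/1520.9 ≈ -2.05 °C

T_f ≈ -2.1 °C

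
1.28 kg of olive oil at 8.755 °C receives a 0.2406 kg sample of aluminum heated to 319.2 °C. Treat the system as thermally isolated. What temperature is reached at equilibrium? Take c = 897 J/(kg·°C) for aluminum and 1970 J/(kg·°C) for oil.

T_f ≈ 33.2 °C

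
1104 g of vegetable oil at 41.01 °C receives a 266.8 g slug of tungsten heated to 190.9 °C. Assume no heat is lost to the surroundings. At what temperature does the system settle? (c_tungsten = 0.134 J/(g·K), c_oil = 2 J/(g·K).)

T_f ≈ 43.4 °C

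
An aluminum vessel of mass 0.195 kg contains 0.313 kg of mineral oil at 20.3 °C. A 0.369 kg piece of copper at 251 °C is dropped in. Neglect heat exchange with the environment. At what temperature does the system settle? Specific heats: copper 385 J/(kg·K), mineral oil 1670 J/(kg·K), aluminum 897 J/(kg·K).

Heat gained plus heat lost sum to zero:
0.369·385·(T − 251) + 0.313·1670·(T − 20.3) + 0.195·897·(T − 20.3) = 0
142.06(T − 251) + 522.71(T − 20.3) + 174.91(T − 20.3) = 0
839.69 T = 49820
T = 49820/839.69 ≈ 59.33 °C

T_f ≈ 59.3 °C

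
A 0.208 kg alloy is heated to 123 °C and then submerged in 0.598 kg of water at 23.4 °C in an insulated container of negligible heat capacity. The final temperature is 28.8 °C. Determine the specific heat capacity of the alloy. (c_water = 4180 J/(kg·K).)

c ≈ 689 J/(kg·K)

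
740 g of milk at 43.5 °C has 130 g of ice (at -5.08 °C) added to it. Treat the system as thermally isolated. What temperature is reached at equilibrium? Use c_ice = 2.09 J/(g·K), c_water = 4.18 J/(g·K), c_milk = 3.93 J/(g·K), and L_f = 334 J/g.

T_f ≈ 23.7 °C

Let T be the final temperature. ΣQ_i = 0:
ice -5.08→0 °C: 130·2.09·5.08 = 1380.2
  fusion: m_ice L_f = 130·334 = 43420
  warm the meltwater: 543.4 T
  milk: 2908.2(T − 43.5)
3451.6 T = 126507 − 44800 = 81706
T ≈ 23.67 °C — above 0 °C, consistent with complete melting.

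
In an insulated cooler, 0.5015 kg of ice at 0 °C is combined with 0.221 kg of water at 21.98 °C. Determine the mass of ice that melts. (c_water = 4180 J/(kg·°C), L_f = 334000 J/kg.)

Water can give up m c ΔT = 0.221·4180·21.98 = 20305 J before reaching 0 °C.
Melting all 0.5015 kg of ice would need 0.5015·334000 = 167501 J.
20305 J < 167501 J, so only part of the ice melts and the system sits at 0 °C.
m_melted·334000 = 20305  ⇒  m_melted ≈ 0.06079 kg.

m_melted ≈ 0.0608 kg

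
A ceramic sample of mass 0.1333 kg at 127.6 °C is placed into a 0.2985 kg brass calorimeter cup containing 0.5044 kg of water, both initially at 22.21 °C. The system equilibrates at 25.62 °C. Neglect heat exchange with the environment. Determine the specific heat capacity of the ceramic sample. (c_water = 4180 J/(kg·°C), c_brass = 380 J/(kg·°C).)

Energy conservation, ΣQ = 0:
0.1333·c·(25.62 − 127.6) + 0.5044·4180·(25.62 − 22.21) + 0.2985·380·(25.62 − 22.21) = 0
-13.59 c = -7576.4
c = -7576.4/-13.59 ≈ 557.3 J/(kg·°C)

c ≈ 557 J/(kg·°C)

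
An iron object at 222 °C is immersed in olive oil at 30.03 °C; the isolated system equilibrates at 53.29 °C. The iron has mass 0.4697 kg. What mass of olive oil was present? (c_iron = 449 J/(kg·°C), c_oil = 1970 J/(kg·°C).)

m ≈ 0.776 kg

Let T be the final temperature. ΣQ_i = 0:
0.4697·449·(53.29 − 222) + m·1970·(53.29 − 30.03) = 0
45822 m = 35580
m = 35580/45822 ≈ 0.7765 kg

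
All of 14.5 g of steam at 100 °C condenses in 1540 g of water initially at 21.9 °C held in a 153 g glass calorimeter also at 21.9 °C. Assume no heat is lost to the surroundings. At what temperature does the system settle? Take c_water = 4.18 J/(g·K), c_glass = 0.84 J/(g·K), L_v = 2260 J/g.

T_f ≈ 27.6 °C

Energy balance with sensible and latent terms:
steam→water at 100 °C releases m L_v = 14.5·2260 = 32770
  condensed water 100 °C→T: 60.61(T − 100)
  water warms: 1540·4.18·(T − 21.9) = 6437.2(T − 21.9)
  glass cup: 153·0.84·(T − 21.9) = 128.52(T − 21.9)
6626.3 T = 32770 + 6061 + 143789 = 182620
T ≈ 27.56 °C — below 100 °C, confirming all the steam condensed.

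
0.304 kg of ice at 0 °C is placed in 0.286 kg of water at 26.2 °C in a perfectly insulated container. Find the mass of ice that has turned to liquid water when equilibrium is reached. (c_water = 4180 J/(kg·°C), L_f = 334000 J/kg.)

m_melted ≈ 0.0938 kg

Water can give up m c ΔT = 0.286×4180×26.2 = 31322 J before reaching 0 °C.
Fully melting the ice requires m_ice L_f = 0.304×334000 = 101536 J.
That's not enough to melt it all — equilibrium is at 0 °C with ice remaining.
m_melted×334000 = 31322  ⇒  m_melted ≈ 0.09378 kg.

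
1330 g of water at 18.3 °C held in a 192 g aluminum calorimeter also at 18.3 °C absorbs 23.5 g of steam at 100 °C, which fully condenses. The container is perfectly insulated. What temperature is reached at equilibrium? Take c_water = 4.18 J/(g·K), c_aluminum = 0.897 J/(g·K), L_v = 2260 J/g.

Taking heat into each body as positive, Σ m c ΔT = 0:
condense steam: −23.5·2260 = −53110
  condensate cools 100→T: 23.5·4.18·(T − 100) = 98.23(T − 100)
  water warms: 1330·4.18·(T − 18.3) = 5559.4(T − 18.3)
  cup: 172.22(T − 18.3)
5829.9 T = 53110 + 9823 + 104889 = 167822
T ≈ 28.79 °C (< 100 °C, so full condensation is consistent).

T_f ≈ 28.8 °C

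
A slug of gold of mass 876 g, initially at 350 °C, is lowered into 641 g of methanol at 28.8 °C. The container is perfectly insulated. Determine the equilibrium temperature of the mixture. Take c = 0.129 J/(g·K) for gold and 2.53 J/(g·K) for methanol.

T_f ≈ 49.7 °C

T_f = Σ m_i c_i T_i / Σ m_i c_i:
T_f = (113×350 + 1621.7×28.8) / (113 + 1621.7)
    = 86257 / 1734.7 ≈ 49.72 °C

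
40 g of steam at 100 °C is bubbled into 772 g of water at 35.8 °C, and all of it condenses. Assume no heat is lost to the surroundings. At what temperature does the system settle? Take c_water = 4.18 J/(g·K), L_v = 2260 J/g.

T_f ≈ 65.6 °C

Energy balance with sensible and latent terms:
latent heat released on condensation: 40·2260 = 90400; condensed water 100 °C→T: 167.2(T − 100); water warms: 772·4.18·(T − 35.8) = 3227(T − 35.8)
3394.2 T = 90400 + 16720 + 115525 = 222645
T ≈ 65.60 °C (< 100 °C, so full condensation is consistent).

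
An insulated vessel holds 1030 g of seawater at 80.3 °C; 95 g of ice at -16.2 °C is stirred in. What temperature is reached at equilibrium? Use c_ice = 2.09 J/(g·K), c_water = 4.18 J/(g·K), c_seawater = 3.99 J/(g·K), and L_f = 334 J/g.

T_f ≈ 65.5 °C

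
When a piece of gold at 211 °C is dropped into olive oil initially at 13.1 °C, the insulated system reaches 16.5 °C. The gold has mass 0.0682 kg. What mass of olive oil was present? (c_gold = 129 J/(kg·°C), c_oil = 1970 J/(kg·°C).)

m ≈ 0.255 kg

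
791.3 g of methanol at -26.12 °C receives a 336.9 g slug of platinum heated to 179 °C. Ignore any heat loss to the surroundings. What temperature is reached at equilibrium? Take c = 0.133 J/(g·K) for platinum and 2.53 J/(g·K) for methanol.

T_f ≈ -21.6 °C

T_f = Σ m_i c_i T_i / Σ m_i c_i:
T_f = (44.81*179 + 2002*(-26.12)) / (44.81 + 2002)
    = -44271 / 2046.8 ≈ -21.63 °C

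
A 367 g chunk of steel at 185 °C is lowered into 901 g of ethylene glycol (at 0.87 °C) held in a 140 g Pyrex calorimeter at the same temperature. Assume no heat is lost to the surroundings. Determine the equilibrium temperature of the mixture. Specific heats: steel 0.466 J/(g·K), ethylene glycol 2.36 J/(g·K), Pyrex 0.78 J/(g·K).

T_f ≈ 14.0 °C

Heat gained plus heat lost sum to zero:
367·0.466·(T − 185) + 901·2.36·(T − 0.87) + 140·0.78·(T − 0.87) = 0
171.02(T − 185) + 2126.4(T − 0.87) + 109.2(T − 0.87) = 0
(171.02 + 2126.4 + 109.2) T = 171.02·185 + 2126.4·0.87 + 109.2·0.87
T = 33584/2406.6 ≈ 13.96 °C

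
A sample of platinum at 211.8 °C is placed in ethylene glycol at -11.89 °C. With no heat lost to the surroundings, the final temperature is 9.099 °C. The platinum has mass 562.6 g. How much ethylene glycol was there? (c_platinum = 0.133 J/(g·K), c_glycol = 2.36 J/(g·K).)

m ≈ 306 g

|Q_platinum| = |Q_glycol|:
562.6·0.133·(211.8 − 9.099) = m·2.36·(9.099 − (-11.89))
49.53 m = 15167  ⇒  m ≈ 306.2 g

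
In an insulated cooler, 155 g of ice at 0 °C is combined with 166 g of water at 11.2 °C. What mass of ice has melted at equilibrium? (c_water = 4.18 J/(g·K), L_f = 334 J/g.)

m_melted ≈ 23.3 g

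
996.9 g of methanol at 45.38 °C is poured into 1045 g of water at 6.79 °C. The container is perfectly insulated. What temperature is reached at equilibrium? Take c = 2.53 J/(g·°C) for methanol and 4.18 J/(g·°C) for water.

T_f ≈ 20.9 °C

|Q_methanol| = |Q_water|:
996.9×2.53×(45.38 − T) = 1045×4.18×(T − 6.79)
2522.2(45.38 − T) = 4368.1(T − 6.79)
6890.3 T = 144115  ⇒  T ≈ 20.92 °C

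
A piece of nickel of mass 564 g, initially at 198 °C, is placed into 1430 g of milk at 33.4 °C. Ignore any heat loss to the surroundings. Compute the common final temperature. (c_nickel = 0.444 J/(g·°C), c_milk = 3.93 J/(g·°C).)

T_f ≈ 40.4 °C

Heat lost by the nickel equals heat gained by the milk:
564·0.444·(198 − T) = 1430·3.93·(T − 33.4)
250.42(198 − T) = 5619.9(T − 33.4)
5870.3 T = 237287  ⇒  T ≈ 40.42 °C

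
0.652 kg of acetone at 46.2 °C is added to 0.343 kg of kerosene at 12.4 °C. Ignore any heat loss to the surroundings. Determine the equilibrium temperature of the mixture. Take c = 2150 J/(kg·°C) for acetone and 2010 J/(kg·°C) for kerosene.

Heat lost by the acetone equals heat gained by the kerosene:
0.652·2150·(46.2 − T) = 0.343·2010·(T − 12.4)
1401.8(46.2 − T) = 689.43(T − 12.4)
2091.2 T = 73312  ⇒  T ≈ 35.06 °C

T_f ≈ 35.1 °C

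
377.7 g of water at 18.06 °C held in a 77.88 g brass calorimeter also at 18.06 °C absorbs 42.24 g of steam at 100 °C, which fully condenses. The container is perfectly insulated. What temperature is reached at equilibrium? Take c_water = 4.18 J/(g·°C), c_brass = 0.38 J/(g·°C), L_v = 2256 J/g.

T_f ≈ 79.6 °C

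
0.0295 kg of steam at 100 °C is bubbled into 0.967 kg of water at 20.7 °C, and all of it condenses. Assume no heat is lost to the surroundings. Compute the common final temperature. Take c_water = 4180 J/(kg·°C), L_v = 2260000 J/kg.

Energy balance with sensible and latent terms:
latent heat released on condensation: 0.0295·2260000 = 66670; condensed water 100 °C→T: 123.31(T − 100); original water: 4042.1(T − 20.7)
4165.4 T = 66670 + 12331 + 83671 = 162672
T ≈ 39.05 °C, under the boiling point, so the assumption holds.

T_f ≈ 39.1 °C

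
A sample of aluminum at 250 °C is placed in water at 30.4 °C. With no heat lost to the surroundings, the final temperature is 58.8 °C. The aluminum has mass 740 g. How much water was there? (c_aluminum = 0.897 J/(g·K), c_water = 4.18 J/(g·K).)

m ≈ 1070 g

|Q_aluminum| = |Q_water|:
740×0.897×(250 − 58.8) = m×4.18×(58.8 − 30.4)
118.71 m = 126915  ⇒  m ≈ 1069 g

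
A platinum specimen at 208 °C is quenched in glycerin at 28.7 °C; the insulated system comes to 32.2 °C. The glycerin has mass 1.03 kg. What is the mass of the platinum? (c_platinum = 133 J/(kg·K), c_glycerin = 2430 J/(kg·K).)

m ≈ 0.375 kg

Conservation of energy gives ΣQ = 0:
m×133×(32.2 − 208) + 1.03×2430×(32.2 − 28.7) = 0
-23381 m = -8760.2
m = -8760.2/-23381 ≈ 0.3747 kg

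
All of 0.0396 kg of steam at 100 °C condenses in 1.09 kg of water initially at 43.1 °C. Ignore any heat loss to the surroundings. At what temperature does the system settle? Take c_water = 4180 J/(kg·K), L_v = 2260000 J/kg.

T_f ≈ 64.0 °C

Conservation of energy gives ΣQ = 0:
steam→water at 100 °C releases m L_v = 0.0396·2260000 = 89496
  condensate cools 100→T: 0.0396·4180·(T − 100) = 165.53(T − 100)
  original water: 4556.2(T − 43.1)
4721.7 T = 89496 + 16553 + 196372 = 302421
T ≈ 64.05 °C — below 100 °C, confirming all the steam condensed.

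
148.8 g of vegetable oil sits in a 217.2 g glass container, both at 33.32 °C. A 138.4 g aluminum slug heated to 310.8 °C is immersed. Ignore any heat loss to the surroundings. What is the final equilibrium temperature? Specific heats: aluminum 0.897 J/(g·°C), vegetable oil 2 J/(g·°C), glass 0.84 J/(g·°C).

T_f ≈ 90.3 °C

Conservation of energy gives ΣQ = 0:
138.4·0.897·(T − 310.8) + 148.8·2·(T − 33.32) + 217.2·0.84·(T − 33.32) = 0
(124.14 + 297.6 + 182.45) T = 124.14·310.8 + 297.6·33.32 + 182.45·33.32
T = 54579 / 604.19 = 90.3 °C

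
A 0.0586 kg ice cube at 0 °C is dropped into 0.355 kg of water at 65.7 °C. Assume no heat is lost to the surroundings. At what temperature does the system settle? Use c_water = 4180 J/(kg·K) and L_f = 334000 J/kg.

Energy conservation, ΣQ = 0:
fusion: m_ice L_f = 0.0586×334000 = 19572
  warm the meltwater: 244.95 T
  water cools: 0.355×4180×(T − 65.7) = 1483.9(T − 65.7)
1728.8 T = 97492 − 19572 = 77920
T ≈ 45.07 °C — above 0 °C, consistent with complete melting.

T_f ≈ 45.1 °C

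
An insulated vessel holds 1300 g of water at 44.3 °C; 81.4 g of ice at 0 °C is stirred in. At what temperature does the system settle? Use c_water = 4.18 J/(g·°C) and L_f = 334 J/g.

T_f ≈ 37.0 °C

Net heat exchanged in the isolated system is zero:
latent heat to melt: 81.4·334 = 27188
  warm the meltwater: 340.25 T
  water: 5434(T − 44.3)
5774.3 T = 240726 − 27188 = 213539
T ≈ 36.98 °C — above 0 °C, consistent with complete melting.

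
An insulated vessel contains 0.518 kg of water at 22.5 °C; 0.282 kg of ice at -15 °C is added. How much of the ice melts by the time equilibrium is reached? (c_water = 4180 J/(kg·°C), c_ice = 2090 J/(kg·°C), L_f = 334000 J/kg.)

m_melted ≈ 0.119 kg

Water can give up m c ΔT = 0.518×4180×22.5 = 48718 J before reaching 0 °C.
Of that, 0.282×2090×15 = 8840.7 J goes to bring the ice to 0 °C, leaving 39877 J.
To melt every bit of ice: 0.282×334000 = 94188 J.
Since 39877 < 94188 J, not all the ice melts; equilibrium is at 0 °C.
m_melt = 39877 / L_f = 0.1194 kg.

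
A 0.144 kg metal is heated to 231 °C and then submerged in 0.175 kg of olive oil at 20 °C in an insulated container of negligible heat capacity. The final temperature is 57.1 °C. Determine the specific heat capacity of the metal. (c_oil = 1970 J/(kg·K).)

c ≈ 511 J/(kg·K)

Heat gained plus heat lost sum to zero:
0.144·c·(57.1 − 231) + 0.175·1970·(57.1 − 20) = 0
-25.04 c = -12790
c = -12790/-25.04 ≈ 510.8 J/(kg·K)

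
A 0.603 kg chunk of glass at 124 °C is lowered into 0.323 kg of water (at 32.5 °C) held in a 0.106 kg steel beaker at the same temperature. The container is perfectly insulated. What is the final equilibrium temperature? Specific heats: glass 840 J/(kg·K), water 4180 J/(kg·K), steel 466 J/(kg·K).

T_f ≈ 56.8 °C

Net heat exchanged in the isolated system is zero:
0.603*840*(T − 124) + 0.323*4180*(T − 32.5) + 0.106*466*(T − 32.5) = 0
506.52(T − 124) + 1350.1(T − 32.5) + 49.4(T − 32.5) = 0
1906.1 T = 108293
T = 108293/1906.1 ≈ 56.82 °C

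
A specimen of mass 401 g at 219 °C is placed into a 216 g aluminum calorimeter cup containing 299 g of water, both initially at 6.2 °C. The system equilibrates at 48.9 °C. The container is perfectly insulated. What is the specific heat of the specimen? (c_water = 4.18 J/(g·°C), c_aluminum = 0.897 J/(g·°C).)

Net heat exchanged in the isolated system is zero:
401·c·(48.9 − 219) + 299·4.18·(48.9 − 6.2) + 216·0.897·(48.9 − 6.2) = 0
-68210 c = -61641
c = -61641/-68210 ≈ 0.9037 J/(g·°C)

c ≈ 0.904 J/(g·°C)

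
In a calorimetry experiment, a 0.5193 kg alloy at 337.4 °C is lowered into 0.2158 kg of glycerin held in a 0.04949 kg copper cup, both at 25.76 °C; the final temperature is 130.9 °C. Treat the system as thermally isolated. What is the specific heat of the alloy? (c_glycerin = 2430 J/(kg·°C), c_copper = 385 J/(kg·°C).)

Heat gained plus heat lost sum to zero:
0.5193×c×(130.9 − 337.4) + 0.2158×2430×(130.9 − 25.76) + 0.04949×385×(130.9 − 25.76) = 0
-107.24 c = -57138
c = -57138/-107.24 ≈ 532.8 J/(kg·°C)

c ≈ 533 J/(kg·°C)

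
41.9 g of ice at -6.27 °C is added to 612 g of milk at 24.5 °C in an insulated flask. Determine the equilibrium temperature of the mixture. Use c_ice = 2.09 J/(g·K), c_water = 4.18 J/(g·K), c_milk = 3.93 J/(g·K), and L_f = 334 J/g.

T_f ≈ 17.2 °C

Let T be the final temperature. ΣQ_i = 0:
ice -6.27→0 °C: 41.9×2.09×6.27 = 549.07
  melt ice: 41.9×334 = 13995
  meltwater 0→T: 41.9×4.18×T = 175.14 T
  milk cools: 612×3.93×(T − 24.5) = 2405.2(T − 24.5)
2580.3 T = 58926 − 14544 = 44383
T ≈ 17.20 °C (positive, so assuming full melt was valid).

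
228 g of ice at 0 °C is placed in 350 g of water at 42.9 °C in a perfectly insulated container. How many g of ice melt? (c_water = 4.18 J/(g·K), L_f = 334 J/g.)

m_melted ≈ 188 g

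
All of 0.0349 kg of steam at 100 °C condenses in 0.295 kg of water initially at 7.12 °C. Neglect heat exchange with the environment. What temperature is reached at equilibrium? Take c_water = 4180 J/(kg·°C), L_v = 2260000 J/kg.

T_f ≈ 74.1 °C

Conservation of energy gives ΣQ = 0:
latent heat released on condensation: 0.0349×2260000 = 78874; condensed water 100 °C→T: 145.88(T − 100); water warms: 0.295×4180×(T − 7.12) = 1233.1(T − 7.12)
1379 T = 78874 + 14588 + 8779.7 = 102242
T ≈ 74.14 °C (< 100 °C, so full condensation is consistent).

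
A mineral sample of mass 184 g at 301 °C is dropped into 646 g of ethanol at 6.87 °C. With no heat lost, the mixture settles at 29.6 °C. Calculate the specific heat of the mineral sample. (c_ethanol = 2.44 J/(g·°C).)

Energy conservation, ΣQ = 0:
184×c×(29.6 − 301) + 646×2.44×(29.6 − 6.87) = 0
-49938 c = -35828
c = -35828/-49938 ≈ 0.7175 J/(g·°C)

c ≈ 0.717 J/(g·°C)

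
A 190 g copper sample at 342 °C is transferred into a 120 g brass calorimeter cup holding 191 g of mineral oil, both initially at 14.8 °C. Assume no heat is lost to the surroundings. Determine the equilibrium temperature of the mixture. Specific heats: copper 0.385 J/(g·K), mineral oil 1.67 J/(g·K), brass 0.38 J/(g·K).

Conservation of energy gives ΣQ = 0:
190×0.385×(T − 342) + 191×1.67×(T − 14.8) + 120×0.38×(T − 14.8) = 0
73.15(T − 342) + 318.97(T − 14.8) + 45.6(T − 14.8) = 0
(73.15 + 318.97 + 45.6) T = 73.15×342 + 318.97×14.8 + 45.6×14.8
T ≈ 69.48 °C

T_f ≈ 69.5 °C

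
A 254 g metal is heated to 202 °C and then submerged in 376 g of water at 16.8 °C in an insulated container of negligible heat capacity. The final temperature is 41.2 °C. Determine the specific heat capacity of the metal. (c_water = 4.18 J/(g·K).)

c ≈ 0.939 J/(g·K)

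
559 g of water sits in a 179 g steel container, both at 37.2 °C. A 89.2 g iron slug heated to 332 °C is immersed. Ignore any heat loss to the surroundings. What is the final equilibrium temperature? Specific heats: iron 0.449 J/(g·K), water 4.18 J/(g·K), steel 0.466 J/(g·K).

With ΣQ=0 the equilibrium temperature is the m·c-weighted mean:
T_f = (40.05×332 + 2336.6×37.2 + 83.41×37.2) / (40.05 + 2336.6 + 83.41)
    = 103322 / 2460.1 ≈ 42.00 °C

T_f ≈ 42.0 °C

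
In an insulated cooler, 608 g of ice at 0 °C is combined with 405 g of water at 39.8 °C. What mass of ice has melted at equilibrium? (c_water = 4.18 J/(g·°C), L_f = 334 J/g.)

Heat available from the water dropping to 0 °C: 405×4.18×39.8 = 67377 J.
Fully melting the ice requires m_ice L_f = 608×334 = 203072 J.
67377 J < 203072 J, so only part of the ice melts and the system sits at 0 °C.
Mass melted = 67377/334 ≈ 201.7 g.

m_melted ≈ 202 g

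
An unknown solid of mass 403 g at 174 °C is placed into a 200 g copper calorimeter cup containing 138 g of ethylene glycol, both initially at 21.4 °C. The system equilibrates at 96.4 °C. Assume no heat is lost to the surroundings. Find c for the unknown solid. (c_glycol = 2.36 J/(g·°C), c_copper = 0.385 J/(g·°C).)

c ≈ 0.966 J/(g·°C)

Heat gained plus heat lost sum to zero:
403·c·(96.4 − 174) + 138·2.36·(96.4 − 21.4) + 200·0.385·(96.4 − 21.4) = 0
-31273 c = -30201
c = -30201/-31273 ≈ 0.9657 J/(g·°C)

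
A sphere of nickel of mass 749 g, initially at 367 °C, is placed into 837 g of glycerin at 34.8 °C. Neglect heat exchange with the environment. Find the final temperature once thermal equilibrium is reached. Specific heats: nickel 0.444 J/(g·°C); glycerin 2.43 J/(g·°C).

Setting the total heat transfer to zero:
749·0.444·(T − 367) + 837·2.43·(T − 34.8) = 0
332.56(T − 367) + 2033.9(T − 34.8) = 0
2366.5 T = 192828
T = 192828/2366.5 ≈ 81.48 °C

T_f ≈ 81.5 °C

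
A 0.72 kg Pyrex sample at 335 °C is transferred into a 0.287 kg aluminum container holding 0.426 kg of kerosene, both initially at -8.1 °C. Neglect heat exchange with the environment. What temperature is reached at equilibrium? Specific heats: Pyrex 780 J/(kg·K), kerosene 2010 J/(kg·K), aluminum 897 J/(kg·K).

Setting the total heat transfer to zero:
0.72×780×(T − 335) + 0.426×2010×(T − (-8.1)) + 0.287×897×(T − (-8.1)) = 0
561.6(T − 335) + 856.26(T − (-8.1)) + 257.44(T − (-8.1)) = 0
1675.3 T = 179115
T ≈ 106.92 °C

T_f ≈ 106.9 °C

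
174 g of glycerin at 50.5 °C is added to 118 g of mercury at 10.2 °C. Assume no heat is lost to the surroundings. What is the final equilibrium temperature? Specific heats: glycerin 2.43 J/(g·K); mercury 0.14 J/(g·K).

T_f ≈ 49.0 °C

Let T be the final temperature. ΣQ_i = 0:
174*2.43*(T − 50.5) + 118*0.14*(T − 10.2) = 0
(422.82 + 16.52) T = 422.82*50.5 + 16.52*10.2
T = 21521 / 439.34 = 49 °C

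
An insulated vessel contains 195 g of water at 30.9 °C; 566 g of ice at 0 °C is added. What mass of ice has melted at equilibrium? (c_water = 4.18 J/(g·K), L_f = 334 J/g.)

Heat available from the water dropping to 0 °C: 195·4.18·30.9 = 25187 J.
Fully melting the ice requires m_ice L_f = 566·334 = 189044 J.
25187 J < 189044 J, so only part of the ice melts and the system sits at 0 °C.
Mass melted = 25187/334 ≈ 75.41 g.

m_melted ≈ 75.4 g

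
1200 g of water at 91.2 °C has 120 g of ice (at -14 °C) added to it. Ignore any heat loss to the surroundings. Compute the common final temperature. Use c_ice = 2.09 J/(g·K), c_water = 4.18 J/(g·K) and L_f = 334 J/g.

Let T be the final temperature. ΣQ_i = 0:
warm ice to 0 °C: 120×2.09×(0 − (-14)) = 3511.2; melt ice: 120×334 = 40080; meltwater 0→T: 120×4.18×T = 501.6 T; water cools: 1200×4.18×(T − 91.2) = 5016(T − 91.2)
5517.6 T = 457459 − 43591 = 413868
T ≈ 75.01 °C (positive, so assuming full melt was valid).

T_f ≈ 75.0 °C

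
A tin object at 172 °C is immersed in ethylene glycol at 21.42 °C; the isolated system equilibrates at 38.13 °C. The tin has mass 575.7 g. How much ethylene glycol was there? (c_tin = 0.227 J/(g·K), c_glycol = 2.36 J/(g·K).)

m ≈ 444 g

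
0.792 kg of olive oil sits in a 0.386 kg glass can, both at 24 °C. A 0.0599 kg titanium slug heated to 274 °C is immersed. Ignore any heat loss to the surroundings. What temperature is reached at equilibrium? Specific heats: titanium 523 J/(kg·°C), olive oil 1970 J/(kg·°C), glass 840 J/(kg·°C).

T_f ≈ 28.1 °C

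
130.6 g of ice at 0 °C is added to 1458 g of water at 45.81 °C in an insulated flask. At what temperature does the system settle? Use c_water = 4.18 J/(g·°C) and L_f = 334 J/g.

T_f ≈ 35.5 °C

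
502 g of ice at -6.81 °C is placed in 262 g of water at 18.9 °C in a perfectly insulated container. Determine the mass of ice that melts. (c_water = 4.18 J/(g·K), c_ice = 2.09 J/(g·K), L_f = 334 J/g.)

m_melted ≈ 40.6 g

Water can give up m c ΔT = 262·4.18·18.9 = 20699 J before reaching 0 °C.
Of that, 502·2.09·6.81 = 7144.9 J goes to bring the ice to 0 °C, leaving 13554 J.
To melt every bit of ice: 502·334 = 167668 J.
Since 13554 < 167668 J, not all the ice melts; equilibrium is at 0 °C.
m_melted·334 = 13554  ⇒  m_melted ≈ 40.58 g.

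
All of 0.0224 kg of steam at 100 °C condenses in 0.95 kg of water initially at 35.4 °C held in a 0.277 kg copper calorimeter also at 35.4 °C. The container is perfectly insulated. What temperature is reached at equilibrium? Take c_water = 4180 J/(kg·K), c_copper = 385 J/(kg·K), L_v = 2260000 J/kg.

Energy conservation, ΣQ = 0:
latent heat released on condensation: 0.0224×2260000 = 50624
  condensed water 100 °C→T: 93.63(T − 100)
  original water: 3971(T − 35.4)
  copper cup: 0.277×385×(T − 35.4) = 106.65(T − 35.4)
4171.3 T = 50624 + 9363.2 + 144349 = 204336
T ≈ 48.99 °C, under the boiling point, so the assumption holds.

T_f ≈ 49.0 °C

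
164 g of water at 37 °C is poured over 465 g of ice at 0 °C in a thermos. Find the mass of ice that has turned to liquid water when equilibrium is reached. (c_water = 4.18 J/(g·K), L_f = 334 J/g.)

Heat available from the water dropping to 0 °C: 164×4.18×37 = 25364 J.
Fully melting the ice requires m_ice L_f = 465×334 = 155310 J.
That's not enough to melt it all — equilibrium is at 0 °C with ice remaining.
m_melt = 25364 / L_f = 75.94 g.

m_melted ≈ 75.9 g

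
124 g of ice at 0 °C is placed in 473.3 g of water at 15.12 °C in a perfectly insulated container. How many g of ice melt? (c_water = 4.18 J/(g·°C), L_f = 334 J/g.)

m_melted ≈ 89.6 g

Cooling the water to 0 °C releases 473.3×4.18×15.12 = 29913 J.
Fully melting the ice requires m_ice L_f = 124×334 = 41416 J.
29913 J < 41416 J, so only part of the ice melts and the system sits at 0 °C.
m_melted×334 = 29913  ⇒  m_melted ≈ 89.56 g.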